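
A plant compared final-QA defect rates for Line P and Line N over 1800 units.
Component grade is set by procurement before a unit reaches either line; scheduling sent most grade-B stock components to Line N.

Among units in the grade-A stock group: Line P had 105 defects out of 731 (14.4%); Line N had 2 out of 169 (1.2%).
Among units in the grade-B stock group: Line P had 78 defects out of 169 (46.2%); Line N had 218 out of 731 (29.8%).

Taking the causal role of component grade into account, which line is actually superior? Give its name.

Component grade satisfies the back-door criterion: it is not a descendant of the line, and it blocks the spurious path from line to outcome. Adjusting for it (i.e., using the within-component grade rates) gives the causal effect.
Within each level — grade-A stock: 14.4% vs 1.2%; grade-B stock: 46.2% vs 29.8% — Line N is lower every time.

Line N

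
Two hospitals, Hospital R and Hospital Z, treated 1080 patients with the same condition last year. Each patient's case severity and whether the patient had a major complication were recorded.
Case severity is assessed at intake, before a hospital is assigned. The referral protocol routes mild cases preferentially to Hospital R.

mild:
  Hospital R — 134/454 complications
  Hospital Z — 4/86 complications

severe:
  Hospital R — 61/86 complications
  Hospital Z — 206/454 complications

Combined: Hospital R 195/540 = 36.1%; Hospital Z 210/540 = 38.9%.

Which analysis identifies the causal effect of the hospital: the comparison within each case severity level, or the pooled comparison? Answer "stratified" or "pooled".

Within every case severity level Hospital Z has the lower rate, yet pooled Hospital R does — Simpson's reversal.
Case severity differs across hospitals for reasons unrelated to any effect of the hospital itself, and it separately predicts the outcome — a classic confounder. We must compare within case severity levels.
Within each level — mild: 29.5% vs 4.7%; severe: 70.9% vs 45.4% — Hospital Z is lower every time.

stratified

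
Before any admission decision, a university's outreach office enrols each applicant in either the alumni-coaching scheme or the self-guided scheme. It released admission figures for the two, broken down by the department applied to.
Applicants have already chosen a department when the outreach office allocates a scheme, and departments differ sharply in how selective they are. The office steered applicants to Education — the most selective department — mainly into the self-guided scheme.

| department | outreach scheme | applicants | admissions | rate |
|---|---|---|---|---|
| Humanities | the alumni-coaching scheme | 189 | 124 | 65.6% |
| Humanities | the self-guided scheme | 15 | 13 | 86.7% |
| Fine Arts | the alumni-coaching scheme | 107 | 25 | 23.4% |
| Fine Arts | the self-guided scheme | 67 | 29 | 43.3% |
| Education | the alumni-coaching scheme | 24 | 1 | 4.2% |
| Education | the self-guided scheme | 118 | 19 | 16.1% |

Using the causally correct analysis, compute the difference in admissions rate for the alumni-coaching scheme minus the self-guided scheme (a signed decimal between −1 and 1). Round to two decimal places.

-0.18

Nothing the outreach scheme does changes department; the imbalance is an allocation artefact. With department also predicting the outcome, the pooled figure is confounded, and the within-stratum comparison is the causal one.
Adjusting over the population distribution of department: 0.392·(0.656−0.867) + 0.335·(0.234−0.433) + 0.273·(0.042−0.161) = -0.182.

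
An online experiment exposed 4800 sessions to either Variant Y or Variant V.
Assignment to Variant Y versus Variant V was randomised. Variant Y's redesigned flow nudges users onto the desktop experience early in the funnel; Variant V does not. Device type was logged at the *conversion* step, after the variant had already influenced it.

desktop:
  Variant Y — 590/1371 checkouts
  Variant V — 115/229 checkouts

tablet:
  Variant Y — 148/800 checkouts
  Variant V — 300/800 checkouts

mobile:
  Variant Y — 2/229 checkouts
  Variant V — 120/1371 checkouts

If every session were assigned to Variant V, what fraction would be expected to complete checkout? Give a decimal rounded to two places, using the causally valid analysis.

Variant V is higher inside every device type stratum but Variant Y is higher in aggregate. Whether to stratify depends on how device type relates to the variant.
Device type is recorded after the variant and is itself shifted by it — it sits on the causal path from variant to outcome. Conditioning on a mediator would strip out part of the effect we want; the pooled comparison gives the total causal effect.
So P(outcome | do(Variant V)) is just the pooled rate for Variant V: 535/2400 = 0.223.

0.22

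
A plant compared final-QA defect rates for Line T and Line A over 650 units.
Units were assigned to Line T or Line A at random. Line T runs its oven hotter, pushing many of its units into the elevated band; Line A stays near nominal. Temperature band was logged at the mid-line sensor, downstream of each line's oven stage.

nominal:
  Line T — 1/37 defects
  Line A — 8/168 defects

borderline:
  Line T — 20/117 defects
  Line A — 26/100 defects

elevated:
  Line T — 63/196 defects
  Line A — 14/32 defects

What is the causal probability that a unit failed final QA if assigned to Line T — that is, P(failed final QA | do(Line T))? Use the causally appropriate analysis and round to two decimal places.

0.24

In-process temperature band here is a post-treatment variable shaped by the line; conditioning on it would introduce bias rather than remove it. The overall comparison is the causal one.
So P(outcome | do(Line T)) is just the pooled rate for Line T: 84/350 = 0.240.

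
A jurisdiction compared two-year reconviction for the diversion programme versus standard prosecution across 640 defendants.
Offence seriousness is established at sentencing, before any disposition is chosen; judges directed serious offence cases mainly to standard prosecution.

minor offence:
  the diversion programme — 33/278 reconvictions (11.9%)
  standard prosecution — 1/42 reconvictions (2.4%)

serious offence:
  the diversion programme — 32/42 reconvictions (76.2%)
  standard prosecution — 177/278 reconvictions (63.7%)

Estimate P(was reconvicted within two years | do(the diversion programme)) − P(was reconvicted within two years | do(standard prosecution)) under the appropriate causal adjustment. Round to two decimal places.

Offence seriousness is set before the disposition has any effect — it is not caused by the disposition — and it independently drives the outcome. That makes it a confounder, so the causal comparison is within offence seriousness levels.
Adjusting over the population distribution of offence seriousness: 0.500·(0.119−0.024) + 0.500·(0.762−0.637) = +0.110.

+0.11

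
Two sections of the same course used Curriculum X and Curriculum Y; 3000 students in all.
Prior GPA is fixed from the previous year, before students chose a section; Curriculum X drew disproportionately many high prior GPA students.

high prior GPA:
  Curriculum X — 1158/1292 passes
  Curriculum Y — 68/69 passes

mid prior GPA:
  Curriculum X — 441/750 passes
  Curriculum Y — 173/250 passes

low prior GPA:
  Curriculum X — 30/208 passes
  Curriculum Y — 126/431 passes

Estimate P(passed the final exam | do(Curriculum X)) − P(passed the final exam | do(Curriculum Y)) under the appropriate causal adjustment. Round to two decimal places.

-0.11

The stratified and pooled comparisons disagree (Curriculum Y wins within each prior GPA band; Curriculum X wins overall), so the answer turns on the causal role of prior GPA band.
Prior GPA band is set before the teaching method has any effect — it is not caused by the teaching method — and it independently drives the outcome. That makes it a confounder, so the causal comparison is within prior GPA band levels.
Adjusting over the population distribution of prior GPA band: 0.454·(0.896−0.986) + 0.333·(0.588−0.692) + 0.213·(0.144−0.292) = -0.107.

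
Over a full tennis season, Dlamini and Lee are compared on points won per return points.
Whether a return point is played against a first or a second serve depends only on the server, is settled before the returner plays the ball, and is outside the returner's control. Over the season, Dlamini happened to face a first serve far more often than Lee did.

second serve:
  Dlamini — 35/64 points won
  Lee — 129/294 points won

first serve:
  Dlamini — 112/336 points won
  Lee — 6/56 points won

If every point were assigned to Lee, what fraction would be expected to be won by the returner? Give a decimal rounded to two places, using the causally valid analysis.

Dlamini is higher inside every serve type stratum but Lee is higher in aggregate. Whether to stratify depends on how serve type relates to the player.
The imbalance in serve type arose from how return points were allocated, not from anything the player did; and serve type independently affects the outcome. The pooled gap is confounded — condition on serve type.
Standardising Lee to the population serve type mix: 0.477·129/294 + 0.523·6/56 = 0.265.

0.27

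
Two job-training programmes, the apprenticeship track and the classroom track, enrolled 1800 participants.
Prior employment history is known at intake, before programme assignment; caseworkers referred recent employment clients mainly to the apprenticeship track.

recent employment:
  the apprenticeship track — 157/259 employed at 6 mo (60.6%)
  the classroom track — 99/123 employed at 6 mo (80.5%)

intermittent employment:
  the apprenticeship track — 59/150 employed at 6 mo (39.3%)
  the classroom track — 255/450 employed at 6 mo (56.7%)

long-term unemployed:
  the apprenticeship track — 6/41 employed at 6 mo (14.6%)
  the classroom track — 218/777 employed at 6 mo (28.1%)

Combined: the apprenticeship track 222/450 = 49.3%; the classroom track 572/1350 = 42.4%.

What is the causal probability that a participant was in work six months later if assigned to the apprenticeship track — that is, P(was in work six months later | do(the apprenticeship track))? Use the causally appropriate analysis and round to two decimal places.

0.33

the classroom track is higher inside every prior employment history stratum but the apprenticeship track is higher in aggregate. Whether to stratify depends on how prior employment history relates to the programme.
Nothing the programme does changes prior employment history; the imbalance is an allocation artefact. With prior employment history also predicting the outcome, the pooled figure is confounded, and the within-stratum comparison is the causal one.
Standardising the apprenticeship track to the population prior employment history mix: 0.212·157/259 + 0.333·59/150 + 0.454·6/41 = 0.326.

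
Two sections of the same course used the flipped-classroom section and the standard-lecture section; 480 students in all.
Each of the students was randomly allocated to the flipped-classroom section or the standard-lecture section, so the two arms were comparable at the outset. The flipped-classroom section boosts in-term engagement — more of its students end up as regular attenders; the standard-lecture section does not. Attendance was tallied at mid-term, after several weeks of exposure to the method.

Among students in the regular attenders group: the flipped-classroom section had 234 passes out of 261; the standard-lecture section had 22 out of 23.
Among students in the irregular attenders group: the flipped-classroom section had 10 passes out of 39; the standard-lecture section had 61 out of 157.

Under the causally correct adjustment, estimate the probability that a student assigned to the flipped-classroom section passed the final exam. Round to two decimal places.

0.81

The mid-term attendance-specific comparison favours the standard-lecture section throughout, but the pooled figures favour the flipped-classroom section. The question is whether to condition on mid-term attendance.
Mid-term attendance lies on the pathway teaching method → mid-term attendance → outcome, so adjusting for it blocks the indirect effect. For the total causal effect of teaching method, use the unadjusted pooled rates.
So P(outcome | do(the flipped-classroom section)) is just the pooled rate for the flipped-classroom section: 244/300 = 0.813.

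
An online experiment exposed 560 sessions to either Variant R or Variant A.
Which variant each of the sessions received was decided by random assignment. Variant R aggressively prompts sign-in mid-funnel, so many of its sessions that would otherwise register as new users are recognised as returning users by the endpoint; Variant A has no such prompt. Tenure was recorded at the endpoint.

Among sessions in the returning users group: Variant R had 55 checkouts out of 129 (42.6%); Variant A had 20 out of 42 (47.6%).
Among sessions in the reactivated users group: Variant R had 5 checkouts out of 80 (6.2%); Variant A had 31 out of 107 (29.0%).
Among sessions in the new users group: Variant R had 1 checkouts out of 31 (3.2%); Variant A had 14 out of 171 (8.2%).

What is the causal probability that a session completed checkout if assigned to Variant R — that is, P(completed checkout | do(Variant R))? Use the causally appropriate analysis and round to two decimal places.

User tenure is recorded after the variant and is itself shifted by it — it sits on the causal path from variant to outcome. Conditioning on a mediator would strip out part of the effect we want; the pooled comparison gives the total causal effect.
So P(outcome | do(Variant R)) is just the pooled rate for Variant R: 61/240 = 0.254.

0.25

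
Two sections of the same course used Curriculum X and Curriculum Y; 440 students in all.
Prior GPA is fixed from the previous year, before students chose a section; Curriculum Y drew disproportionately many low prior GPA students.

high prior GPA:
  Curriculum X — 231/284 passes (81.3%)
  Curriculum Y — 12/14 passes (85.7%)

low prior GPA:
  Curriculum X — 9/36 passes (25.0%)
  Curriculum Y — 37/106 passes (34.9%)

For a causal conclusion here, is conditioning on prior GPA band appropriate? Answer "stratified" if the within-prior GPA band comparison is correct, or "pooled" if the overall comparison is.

The prior GPA band-specific comparison favours Curriculum Y throughout, but the pooled figures favour Curriculum X. The question is whether to condition on prior GPA band.
Prior GPA band satisfies the back-door criterion: it is not a descendant of the teaching method, and it blocks the spurious path from teaching method to outcome. Adjusting for it (i.e., using the within-prior GPA band rates) gives the causal effect.
Within each level — high prior GPA: 81.3% vs 85.7%; low prior GPA: 25.0% vs 34.9% — Curriculum Y is higher every time.

stratified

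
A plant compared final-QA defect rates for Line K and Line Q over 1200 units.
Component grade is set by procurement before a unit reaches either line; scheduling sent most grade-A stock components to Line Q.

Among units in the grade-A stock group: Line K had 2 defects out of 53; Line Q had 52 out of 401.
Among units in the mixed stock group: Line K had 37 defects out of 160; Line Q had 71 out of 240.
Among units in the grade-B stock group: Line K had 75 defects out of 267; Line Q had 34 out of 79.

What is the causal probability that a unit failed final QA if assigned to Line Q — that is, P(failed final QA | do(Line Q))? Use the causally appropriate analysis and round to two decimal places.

Nothing the line does changes component grade; the imbalance is an allocation artefact. With component grade also predicting the outcome, the pooled figure is confounded, and the within-stratum comparison is the causal one.
Standardising Line Q to the population component grade mix: 0.378·52/401 + 0.333·71/240 + 0.288·34/79 = 0.272.

0.27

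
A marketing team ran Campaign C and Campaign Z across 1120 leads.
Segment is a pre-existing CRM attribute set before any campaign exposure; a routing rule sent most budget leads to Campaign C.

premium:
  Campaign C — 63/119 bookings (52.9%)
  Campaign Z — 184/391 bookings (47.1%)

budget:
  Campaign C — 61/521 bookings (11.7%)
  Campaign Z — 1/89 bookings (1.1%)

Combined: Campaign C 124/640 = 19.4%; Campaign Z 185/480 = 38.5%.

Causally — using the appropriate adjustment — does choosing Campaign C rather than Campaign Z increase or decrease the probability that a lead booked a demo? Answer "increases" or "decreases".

The imbalance in customer segment arose from how leads were allocated, not from anything the campaign did; and customer segment independently affects the outcome. The pooled gap is confounded — condition on customer segment.
Within each level — premium: 52.9% vs 47.1%; budget: 11.7% vs 1.1% — Campaign C is higher every time.

increases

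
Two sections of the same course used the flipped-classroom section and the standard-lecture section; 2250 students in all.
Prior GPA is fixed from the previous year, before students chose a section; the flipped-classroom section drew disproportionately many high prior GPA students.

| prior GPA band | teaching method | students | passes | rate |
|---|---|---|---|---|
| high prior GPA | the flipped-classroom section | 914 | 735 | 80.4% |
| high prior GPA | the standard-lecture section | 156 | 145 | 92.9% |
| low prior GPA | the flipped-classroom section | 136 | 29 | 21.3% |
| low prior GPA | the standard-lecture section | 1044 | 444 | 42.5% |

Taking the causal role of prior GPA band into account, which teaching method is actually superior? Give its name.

the standard-lecture section

The stratified and pooled comparisons disagree (the standard-lecture section wins within each prior GPA band; the flipped-classroom section wins overall), so the answer turns on the causal role of prior GPA band.
Since prior GPA band is a pre-existing factor (not a product of the teaching method) and it affects the outcome on its own, it is a confounder. The stratified rates, not the pooled rate, identify the causal effect.
Within each level — high prior GPA: 80.4% vs 92.9%; low prior GPA: 21.3% vs 42.5% — the standard-lecture section is higher every time.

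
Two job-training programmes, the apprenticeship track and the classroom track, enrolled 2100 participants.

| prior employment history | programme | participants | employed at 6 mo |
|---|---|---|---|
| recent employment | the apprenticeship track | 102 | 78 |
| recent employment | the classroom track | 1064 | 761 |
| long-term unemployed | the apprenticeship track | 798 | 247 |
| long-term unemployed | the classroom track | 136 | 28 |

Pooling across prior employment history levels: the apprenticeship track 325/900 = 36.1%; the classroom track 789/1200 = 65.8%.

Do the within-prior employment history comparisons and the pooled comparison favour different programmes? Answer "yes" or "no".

yes

Within each prior employment history level (recent employment 76.5% vs 71.5%; long-term unemployed 31.0% vs 20.6%), the apprenticeship track has the higher rate every time. Pooled: 36.1% vs 65.8% — the classroom track has the higher rate overall. The two comparisons disagree.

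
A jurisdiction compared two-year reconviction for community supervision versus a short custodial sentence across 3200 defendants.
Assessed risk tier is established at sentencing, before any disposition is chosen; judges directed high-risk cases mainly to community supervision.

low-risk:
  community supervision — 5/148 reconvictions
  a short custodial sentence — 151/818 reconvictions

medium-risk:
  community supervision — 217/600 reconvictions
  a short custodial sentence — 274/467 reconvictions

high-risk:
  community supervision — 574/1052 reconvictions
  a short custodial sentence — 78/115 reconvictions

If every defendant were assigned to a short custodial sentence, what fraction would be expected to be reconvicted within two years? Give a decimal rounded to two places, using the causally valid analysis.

0.50

Within every assessed risk tier level community supervision has the lower rate, yet pooled a short custodial sentence does — Simpson's reversal.
Here assessed risk tier is a common cause — it drives both which disposition a case falls under and the outcome. The crude comparison mixes populations; the stratum-specific rates are the causally relevant ones.
Standardising a short custodial sentence to the population assessed risk tier mix: 0.302·151/818 + 0.333·274/467 + 0.365·78/115 = 0.499.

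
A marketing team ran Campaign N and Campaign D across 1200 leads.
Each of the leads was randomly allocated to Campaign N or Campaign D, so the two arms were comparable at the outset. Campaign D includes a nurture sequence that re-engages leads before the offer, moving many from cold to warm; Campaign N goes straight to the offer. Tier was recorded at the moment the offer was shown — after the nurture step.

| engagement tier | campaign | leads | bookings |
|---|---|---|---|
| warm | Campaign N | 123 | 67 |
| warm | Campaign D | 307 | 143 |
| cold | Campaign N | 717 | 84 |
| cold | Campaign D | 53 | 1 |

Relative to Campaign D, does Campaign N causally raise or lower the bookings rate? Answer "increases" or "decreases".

decreases

The engagement tier-specific comparison favours Campaign N throughout, but the pooled figures favour Campaign D. The question is whether to condition on engagement tier.
Engagement tier here is a post-treatment variable shaped by the campaign; conditioning on it would introduce bias rather than remove it. The overall comparison is the causal one.
Pooled: Campaign N 18.0% vs Campaign D 40.0%; Campaign D is higher overall.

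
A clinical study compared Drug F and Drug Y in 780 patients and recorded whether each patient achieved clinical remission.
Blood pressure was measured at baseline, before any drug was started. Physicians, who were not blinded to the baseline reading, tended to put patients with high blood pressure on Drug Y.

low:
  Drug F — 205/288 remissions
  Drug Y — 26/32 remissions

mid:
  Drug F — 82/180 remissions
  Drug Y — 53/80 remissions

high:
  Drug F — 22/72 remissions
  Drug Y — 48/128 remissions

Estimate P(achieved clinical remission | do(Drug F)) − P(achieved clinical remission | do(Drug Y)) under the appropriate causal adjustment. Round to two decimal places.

-0.13

The blood pressure-specific comparison favours Drug Y throughout, but the pooled figures favour Drug F. The question is whether to condition on blood pressure.
Blood pressure is set before the drug has any effect — it is not caused by the drug — and it independently drives the outcome. That makes it a confounder, so the causal comparison is within blood pressure levels.
Adjusting over the population distribution of blood pressure: 0.410·(0.712−0.812) + 0.333·(0.456−0.662) + 0.256·(0.306−0.375) = -0.128.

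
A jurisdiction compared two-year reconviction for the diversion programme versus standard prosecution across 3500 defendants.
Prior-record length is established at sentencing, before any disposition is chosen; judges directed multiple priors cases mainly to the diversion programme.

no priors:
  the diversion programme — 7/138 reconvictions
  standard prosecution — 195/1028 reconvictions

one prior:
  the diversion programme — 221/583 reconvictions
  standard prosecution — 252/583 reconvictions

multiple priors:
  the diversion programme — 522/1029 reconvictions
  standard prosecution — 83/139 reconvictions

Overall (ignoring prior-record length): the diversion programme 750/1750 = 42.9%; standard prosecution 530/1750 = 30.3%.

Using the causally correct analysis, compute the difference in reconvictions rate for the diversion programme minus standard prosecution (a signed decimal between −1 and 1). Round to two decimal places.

The stratified and pooled comparisons disagree (the diversion programme wins within each prior-record length; standard prosecution wins overall), so the answer turns on the causal role of prior-record length.
Prior-record length satisfies the back-door criterion: it is not a descendant of the disposition, and it blocks the spurious path from disposition to outcome. Adjusting for it (i.e., using the within-prior-record length rates) gives the causal effect.
Adjusting over the population distribution of prior-record length: 0.333·(0.051−0.190) + 0.333·(0.379−0.432) + 0.334·(0.507−0.597) = -0.094.

-0.09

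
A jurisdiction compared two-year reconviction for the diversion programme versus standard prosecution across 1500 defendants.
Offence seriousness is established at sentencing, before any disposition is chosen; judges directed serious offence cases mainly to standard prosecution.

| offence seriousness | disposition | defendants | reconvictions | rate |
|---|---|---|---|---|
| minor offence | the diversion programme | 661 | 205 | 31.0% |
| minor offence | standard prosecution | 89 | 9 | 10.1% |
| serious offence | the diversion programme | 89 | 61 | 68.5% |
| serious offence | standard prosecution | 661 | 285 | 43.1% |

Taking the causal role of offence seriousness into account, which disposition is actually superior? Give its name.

Since offence seriousness is a pre-existing factor (not a product of the disposition) and it affects the outcome on its own, it is a confounder. The stratified rates, not the pooled rate, identify the causal effect.
Within each level — minor offence: 31.0% vs 10.1%; serious offence: 68.5% vs 43.1% — standard prosecution is lower every time.

standard prosecution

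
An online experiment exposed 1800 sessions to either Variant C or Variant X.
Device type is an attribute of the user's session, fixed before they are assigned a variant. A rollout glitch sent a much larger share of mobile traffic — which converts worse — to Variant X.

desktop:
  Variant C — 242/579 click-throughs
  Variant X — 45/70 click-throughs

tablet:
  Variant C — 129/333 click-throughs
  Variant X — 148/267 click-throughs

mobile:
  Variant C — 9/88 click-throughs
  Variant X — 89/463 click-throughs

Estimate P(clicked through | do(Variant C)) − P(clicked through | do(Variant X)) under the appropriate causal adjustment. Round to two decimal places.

-0.16

The imbalance in device type arose from how sessions were allocated, not from anything the variant did; and device type independently affects the outcome. The pooled gap is confounded — condition on device type.
Adjusting over the population distribution of device type: 0.361·(0.418−0.643) + 0.333·(0.387−0.554) + 0.306·(0.102−0.192) = -0.164.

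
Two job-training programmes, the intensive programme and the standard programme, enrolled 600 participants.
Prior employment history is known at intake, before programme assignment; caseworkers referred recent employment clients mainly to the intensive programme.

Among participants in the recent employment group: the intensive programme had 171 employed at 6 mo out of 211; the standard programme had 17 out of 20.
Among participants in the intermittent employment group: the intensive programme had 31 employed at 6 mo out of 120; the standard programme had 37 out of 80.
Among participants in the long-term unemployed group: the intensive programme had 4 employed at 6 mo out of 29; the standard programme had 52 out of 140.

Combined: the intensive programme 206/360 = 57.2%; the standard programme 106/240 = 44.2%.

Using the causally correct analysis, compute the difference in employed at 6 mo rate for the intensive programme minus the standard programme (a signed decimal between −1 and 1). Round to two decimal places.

-0.15

The imbalance in prior employment history arose from how participants were allocated, not from anything the programme did; and prior employment history independently affects the outcome. The pooled gap is confounded — condition on prior employment history.
Adjusting over the population distribution of prior employment history: 0.385·(0.810−0.850) + 0.333·(0.258−0.463) + 0.282·(0.138−0.371) = -0.149.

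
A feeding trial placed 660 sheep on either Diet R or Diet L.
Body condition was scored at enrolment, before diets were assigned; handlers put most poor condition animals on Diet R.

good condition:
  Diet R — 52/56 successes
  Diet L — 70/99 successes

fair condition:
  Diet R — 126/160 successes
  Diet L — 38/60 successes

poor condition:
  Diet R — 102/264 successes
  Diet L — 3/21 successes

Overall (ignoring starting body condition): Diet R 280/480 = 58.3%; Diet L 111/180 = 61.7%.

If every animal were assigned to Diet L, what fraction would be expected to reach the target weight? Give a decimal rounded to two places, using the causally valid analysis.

Here starting body condition is a common cause — it drives both which diet a case falls under and the outcome. The crude comparison mixes populations; the stratum-specific rates are the causally relevant ones.
Standardising Diet L to the population starting body condition mix: 0.235·70/99 + 0.333·38/60 + 0.432·3/21 = 0.439.

0.44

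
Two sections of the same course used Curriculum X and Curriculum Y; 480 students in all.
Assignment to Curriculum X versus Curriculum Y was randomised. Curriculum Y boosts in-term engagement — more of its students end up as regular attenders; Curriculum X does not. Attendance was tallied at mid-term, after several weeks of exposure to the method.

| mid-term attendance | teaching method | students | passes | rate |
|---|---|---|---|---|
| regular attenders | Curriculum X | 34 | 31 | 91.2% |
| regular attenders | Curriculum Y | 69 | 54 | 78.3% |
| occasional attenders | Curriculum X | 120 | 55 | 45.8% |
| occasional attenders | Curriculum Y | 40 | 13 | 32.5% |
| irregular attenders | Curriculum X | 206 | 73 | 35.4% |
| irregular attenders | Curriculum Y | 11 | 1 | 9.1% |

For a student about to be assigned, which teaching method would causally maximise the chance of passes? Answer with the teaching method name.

The stratified and pooled comparisons disagree (Curriculum X wins within each mid-term attendance; Curriculum Y wins overall), so the answer turns on the causal role of mid-term attendance.
Mid-term attendance is recorded after the teaching method and is itself shifted by it — it sits on the causal path from teaching method to outcome. Conditioning on a mediator would strip out part of the effect we want; the pooled comparison gives the total causal effect.
Pooled: Curriculum X 44.2% vs Curriculum Y 56.7%; Curriculum Y is higher overall.

Curriculum Y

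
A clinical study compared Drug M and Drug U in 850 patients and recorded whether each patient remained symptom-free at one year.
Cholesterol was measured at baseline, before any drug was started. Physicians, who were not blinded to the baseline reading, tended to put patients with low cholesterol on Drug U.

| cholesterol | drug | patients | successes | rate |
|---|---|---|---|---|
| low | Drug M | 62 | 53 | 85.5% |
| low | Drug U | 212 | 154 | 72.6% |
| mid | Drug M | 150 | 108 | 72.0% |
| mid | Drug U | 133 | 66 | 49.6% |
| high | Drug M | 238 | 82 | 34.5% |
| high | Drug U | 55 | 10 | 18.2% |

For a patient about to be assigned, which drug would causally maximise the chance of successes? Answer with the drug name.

Cholesterol satisfies the back-door criterion: it is not a descendant of the drug, and it blocks the spurious path from drug to outcome. Adjusting for it (i.e., using the within-cholesterol rates) gives the causal effect.
Within each level — low: 85.5% vs 72.6%; mid: 72.0% vs 49.6%; high: 34.5% vs 18.2% — Drug M is higher every time.

Drug M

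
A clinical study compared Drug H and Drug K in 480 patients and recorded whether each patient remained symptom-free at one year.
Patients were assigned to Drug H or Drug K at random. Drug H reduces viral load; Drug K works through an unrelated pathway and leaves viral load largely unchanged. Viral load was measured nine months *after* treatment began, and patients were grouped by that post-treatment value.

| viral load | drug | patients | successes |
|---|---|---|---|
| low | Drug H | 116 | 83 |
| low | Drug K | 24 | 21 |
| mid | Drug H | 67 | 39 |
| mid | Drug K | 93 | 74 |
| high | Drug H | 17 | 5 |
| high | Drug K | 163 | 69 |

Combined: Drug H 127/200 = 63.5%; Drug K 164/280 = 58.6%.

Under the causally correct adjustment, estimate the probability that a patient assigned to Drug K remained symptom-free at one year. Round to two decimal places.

Within every viral load level Drug K has the higher rate, yet pooled Drug H does — Simpson's reversal.
Viral load lies on the pathway drug → viral load → outcome, so adjusting for it blocks the indirect effect. For the total causal effect of drug, use the unadjusted pooled rates.
So P(outcome | do(Drug K)) is just the pooled rate for Drug K: 164/280 = 0.586.

0.59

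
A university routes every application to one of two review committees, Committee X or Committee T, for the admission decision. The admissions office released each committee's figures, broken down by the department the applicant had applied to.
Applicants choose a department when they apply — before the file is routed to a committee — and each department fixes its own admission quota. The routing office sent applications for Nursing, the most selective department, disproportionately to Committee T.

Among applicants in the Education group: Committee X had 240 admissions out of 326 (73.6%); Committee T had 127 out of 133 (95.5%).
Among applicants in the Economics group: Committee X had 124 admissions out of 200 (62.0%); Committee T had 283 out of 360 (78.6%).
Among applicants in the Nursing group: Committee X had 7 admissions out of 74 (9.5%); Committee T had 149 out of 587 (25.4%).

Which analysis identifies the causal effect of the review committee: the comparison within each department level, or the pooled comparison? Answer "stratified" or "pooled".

Department differs across review committees for reasons unrelated to any effect of the review committee itself, and it separately predicts the outcome — a classic confounder. We must compare within department levels.
Within each level — Education: 73.6% vs 95.5%; Economics: 62.0% vs 78.6%; Nursing: 9.5% vs 25.4% — Committee T is higher every time.

stratified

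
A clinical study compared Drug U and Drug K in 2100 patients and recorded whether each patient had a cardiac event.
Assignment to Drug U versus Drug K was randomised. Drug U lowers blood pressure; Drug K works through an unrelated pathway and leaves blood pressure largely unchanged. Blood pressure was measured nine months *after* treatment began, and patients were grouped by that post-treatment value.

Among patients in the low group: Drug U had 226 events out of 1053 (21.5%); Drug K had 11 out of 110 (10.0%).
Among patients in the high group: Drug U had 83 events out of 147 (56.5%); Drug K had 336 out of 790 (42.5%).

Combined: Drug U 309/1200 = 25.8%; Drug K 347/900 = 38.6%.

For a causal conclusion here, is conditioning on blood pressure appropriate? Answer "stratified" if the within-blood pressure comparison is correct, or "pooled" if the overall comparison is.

Because the drug influences blood pressure, blood pressure is a post-treatment mediator, not a confounder. Stratifying on it would bias the estimate; the causal effect is the crude pooled difference.
Pooled: Drug U 25.8% vs Drug K 38.6%; Drug U is lower overall.

pooled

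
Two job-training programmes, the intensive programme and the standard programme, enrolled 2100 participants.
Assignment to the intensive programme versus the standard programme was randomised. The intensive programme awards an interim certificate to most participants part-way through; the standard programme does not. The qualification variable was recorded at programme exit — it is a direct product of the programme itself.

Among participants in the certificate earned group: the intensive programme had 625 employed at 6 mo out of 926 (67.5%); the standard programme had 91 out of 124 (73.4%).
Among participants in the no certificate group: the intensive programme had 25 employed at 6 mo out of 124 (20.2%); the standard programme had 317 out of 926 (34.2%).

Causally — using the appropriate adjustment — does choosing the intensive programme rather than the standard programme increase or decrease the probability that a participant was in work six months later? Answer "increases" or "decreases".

the standard programme is higher inside every qualification attained during the programme stratum but the intensive programme is higher in aggregate. Whether to stratify depends on how qualification attained during the programme relates to the programme.
The distribution of qualification attained during the programme is itself part of what the programme does — it is an intermediate outcome. Holding it fixed would remove that part of the effect; the total effect is the pooled difference.
Pooled: the intensive programme 61.9% vs the standard programme 38.9%; the intensive programme is higher overall.

increases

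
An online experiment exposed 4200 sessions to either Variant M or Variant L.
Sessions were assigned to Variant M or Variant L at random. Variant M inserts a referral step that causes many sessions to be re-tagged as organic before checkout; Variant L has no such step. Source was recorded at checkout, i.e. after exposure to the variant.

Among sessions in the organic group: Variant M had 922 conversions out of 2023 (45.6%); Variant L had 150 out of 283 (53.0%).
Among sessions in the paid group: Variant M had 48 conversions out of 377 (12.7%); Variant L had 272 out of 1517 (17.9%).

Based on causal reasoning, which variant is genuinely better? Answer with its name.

Because the variant influences traffic source, traffic source is a post-treatment mediator, not a confounder. Stratifying on it would bias the estimate; the causal effect is the crude pooled difference.
Pooled: Variant M 40.4% vs Variant L 23.4%; Variant M is higher overall.

Variant M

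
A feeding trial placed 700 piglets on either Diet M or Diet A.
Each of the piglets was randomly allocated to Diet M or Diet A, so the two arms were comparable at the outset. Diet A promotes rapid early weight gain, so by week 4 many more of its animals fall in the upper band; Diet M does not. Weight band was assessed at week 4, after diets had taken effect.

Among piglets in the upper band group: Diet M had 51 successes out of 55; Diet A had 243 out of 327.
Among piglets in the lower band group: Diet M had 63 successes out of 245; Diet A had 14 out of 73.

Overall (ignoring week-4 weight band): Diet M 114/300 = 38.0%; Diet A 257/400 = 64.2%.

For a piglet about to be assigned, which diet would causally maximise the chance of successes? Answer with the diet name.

The week-4 weight band-specific comparison favours Diet M throughout, but the pooled figures favour Diet A. The question is whether to condition on week-4 weight band.
Week-4 weight band lies on the pathway diet → week-4 weight band → outcome, so adjusting for it blocks the indirect effect. For the total causal effect of diet, use the unadjusted pooled rates.
Pooled: Diet M 38.0% vs Diet A 64.2%; Diet A is higher overall.

Diet A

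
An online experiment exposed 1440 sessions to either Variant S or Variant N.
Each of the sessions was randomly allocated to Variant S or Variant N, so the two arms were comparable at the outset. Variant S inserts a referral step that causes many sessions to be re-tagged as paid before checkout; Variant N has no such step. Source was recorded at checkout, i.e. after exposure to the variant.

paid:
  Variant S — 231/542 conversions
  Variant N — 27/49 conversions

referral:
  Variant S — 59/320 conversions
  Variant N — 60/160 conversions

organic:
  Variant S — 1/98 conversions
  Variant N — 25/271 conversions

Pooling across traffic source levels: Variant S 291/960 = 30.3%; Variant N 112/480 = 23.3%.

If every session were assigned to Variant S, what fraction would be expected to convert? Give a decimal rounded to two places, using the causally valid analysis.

0.30

Traffic source is downstream of the variant. One should not condition on a consequence of treatment, so the overall rates are the right comparison.
So P(outcome | do(Variant S)) is just the pooled rate for Variant S: 291/960 = 0.303.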